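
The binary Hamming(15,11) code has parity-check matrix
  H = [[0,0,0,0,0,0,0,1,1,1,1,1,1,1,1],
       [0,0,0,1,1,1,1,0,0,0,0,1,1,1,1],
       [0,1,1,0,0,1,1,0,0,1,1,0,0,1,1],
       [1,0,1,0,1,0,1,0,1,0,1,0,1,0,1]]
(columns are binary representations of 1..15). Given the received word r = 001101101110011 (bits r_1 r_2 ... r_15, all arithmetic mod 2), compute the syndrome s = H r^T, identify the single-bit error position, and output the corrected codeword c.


s = (1, 1, 1, 1)^T, error position = 15, corrected codeword c = 001101101110010

Compute s = H r^T mod 2 one row at a time:
  s_1 = 0 + 1 + 1 + 1 + 0 + 0 + 1 + 1 = 5 ≡ 1 (mod 2).
  s_2 = 1 + 0 + 1 + 1 + 0 + 0 + 1 + 1 = 5 ≡ 1 (mod 2).
  s_3 = 0 + 1 + 1 + 1 + 1 + 1 + 1 + 1 = 7 ≡ 1 (mod 2).
  s_4 = 0 + 1 + 0 + 1 + 1 + 1 + 0 + 1 = 5 ≡ 1 (mod 2).
s = (1, 1, 1, 1)^T — this equals column 15 of H (binary 1111), so error is at position 15.
Correct: flip bit 15 of r = 001101101110011 to get c = 001101101110010.


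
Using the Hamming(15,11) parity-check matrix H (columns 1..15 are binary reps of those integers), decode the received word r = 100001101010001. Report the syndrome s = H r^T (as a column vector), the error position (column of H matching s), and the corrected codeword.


s = (1, 1, 0, 1)^T, error position = 13, corrected codeword c = 100001101010101

Compute s = H r^T mod 2 one row at a time:
  s_1 = 0 + 1 + 0 + 1 + 0 + 0 + 0 + 1 = 3 ≡ 1 (mod 2).
  s_2 = 0 + 0 + 1 + 1 + 0 + 0 + 0 + 1 = 3 ≡ 1 (mod 2).
  s_3 = 0 + 0 + 1 + 1 + 0 + 1 + 0 + 1 = 4 ≡ 0 (mod 2).
  s_4 = 1 + 0 + 0 + 1 + 1 + 1 + 0 + 1 = 5 ≡ 1 (mod 2).
s = (1, 1, 0, 1)^T — this equals column 13 of H (binary 1101), so error is at position 13.
Correct: flip bit 13 of r = 100001101010001 to get c = 100001101010101.


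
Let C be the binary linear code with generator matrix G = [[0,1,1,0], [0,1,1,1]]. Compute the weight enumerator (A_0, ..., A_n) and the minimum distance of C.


Weight distribution: A_0 = 1, A_1 = 1, A_2 = 1, A_3 = 1. Minimum distance d = 1.

Enumerate all 2^2 = 4 messages m ∈ F_2^2.
For each, compute codeword c = mG in F_2^4, then tally its weight.
  m = 00 → c = 0000, weight = 0.
  m = 10 → c = 0110, weight = 2.
  m = 01 → c = 0111, weight = 3.
  m = 11 → c = 0001, weight = 1.
Tally weights:
  weight 0: 1 codewords.
  weight 1: 1 codewords.
  weight 2: 1 codewords.
  weight 3: 1 codewords.
Minimum distance d = smallest w > 0 with A_w > 0 = 1.
Sanity: Σ A_w = 4 = 2^2 = 4 ✓.


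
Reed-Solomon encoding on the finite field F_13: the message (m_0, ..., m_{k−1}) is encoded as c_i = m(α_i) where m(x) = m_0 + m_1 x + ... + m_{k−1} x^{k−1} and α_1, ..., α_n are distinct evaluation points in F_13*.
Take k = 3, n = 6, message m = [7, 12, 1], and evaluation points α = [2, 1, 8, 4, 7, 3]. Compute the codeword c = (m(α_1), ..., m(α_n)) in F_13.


c = [9, 7, 11, 6, 10, 0]

Message polynomial: m(x) = 7 + 12·x + 1·x^2 (mod 13).
For each evaluation point α_i, compute m(α_i) mod 13:
  α_1 = 2: Horner steps 1 → 1 → 9, so m(2) = 9.
  α_2 = 1: Horner steps 1 → 0 → 7, so m(1) = 7.
  α_3 = 8: Horner steps 1 → 7 → 11, so m(8) = 11.
  α_4 = 4: Horner steps 1 → 3 → 6, so m(4) = 6.
  α_5 = 7: Horner steps 1 → 6 → 10, so m(7) = 10.
  α_6 = 3: Horner steps 1 → 2 → 0, so m(3) = 0.
Codeword c = [9, 7, 11, 6, 10, 0] ∈ F_13^6.


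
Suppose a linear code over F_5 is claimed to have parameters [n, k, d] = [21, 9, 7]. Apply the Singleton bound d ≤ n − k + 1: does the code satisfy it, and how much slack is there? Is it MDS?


Singleton RHS = n − k + 1 = 13, slack = 6, bound satisfied, not MDS.

Singleton bound: d ≤ n − k + 1.
Here n = 21, k = 9, so n − k + 1 = 13.
Given d = 7, check d ≤ 13: YES.
Slack = (n − k + 1) − d = 6.
The code is NOT MDS (slack = 6 > 0).
Description: the claimed parameters are [21, 9, 7]_5; such a code would be non-MDS.


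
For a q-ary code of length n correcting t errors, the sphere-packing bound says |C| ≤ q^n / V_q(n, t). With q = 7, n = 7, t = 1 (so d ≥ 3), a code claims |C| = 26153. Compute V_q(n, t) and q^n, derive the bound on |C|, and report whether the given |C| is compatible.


V_q(n, t) = 43, q^n = 823543, Hamming bound = 19152, |C| = 26153 > bound (violated).

Step 1: Compute V_q(n, t) = Σ_{j=0}^1 C(n, j) (q−1)^j.
  j = 0: C(7,0)·(6)^0 = 1·1 = 1.
  j = 1: C(7,1)·(6)^1 = 7·6 = 42.
  V_q(n, t) = 1 + 42 = 43.
Step 2: q^n = 7^7 = 823543.
Step 3: Hamming bound ⌊q^n / V_q(n,t)⌋ = ⌊823543/43⌋ = 19152.
Step 4: Compare |C| = 26153 to 19152: violated.
The claimed |C| lies above the Hamming bound, so no 7-ary code of length 7 with d ≥ 3 can have 26153 codewords.


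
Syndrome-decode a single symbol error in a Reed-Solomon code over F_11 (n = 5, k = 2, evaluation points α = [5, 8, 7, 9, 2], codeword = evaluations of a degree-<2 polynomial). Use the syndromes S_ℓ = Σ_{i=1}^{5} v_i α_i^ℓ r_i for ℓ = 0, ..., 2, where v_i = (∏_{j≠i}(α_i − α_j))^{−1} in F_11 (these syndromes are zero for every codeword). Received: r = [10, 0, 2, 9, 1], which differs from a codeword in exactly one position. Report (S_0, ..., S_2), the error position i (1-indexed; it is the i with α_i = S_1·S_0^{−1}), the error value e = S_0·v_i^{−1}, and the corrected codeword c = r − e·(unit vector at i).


S = (3, 4, 9), error at position 1, error magnitude e = 4, c = [6, 0, 2, 9, 1].

Step 1: column multipliers v_i = (∏_{j≠i}(α_i − α_j))^{−1} mod 11.
  i = 1 (α = 5): (5−8)(5−7)(5−9)(5−2) = (−3)·(−2)·(−4)·3 = −72 ≡ 5, so v_1 = 5^{−1} = 9 (mod 11).
  i = 2 (α = 8): (8−5)(8−7)(8−9)(8−2) = 3·1·(−1)·6 = −18 ≡ 4, so v_2 = 4^{−1} = 3 (mod 11).
  i = 3 (α = 7): (7−5)(7−8)(7−9)(7−2) = 2·(−1)·(−2)·5 = 20 ≡ 9, so v_3 = 9^{−1} = 5 (mod 11).
  i = 4 (α = 9): (9−5)(9−8)(9−7)(9−2) = 4·1·2·7 = 56 ≡ 1, so v_4 = 1^{−1} = 1 (mod 11).
  i = 5 (α = 2): (2−5)(2−8)(2−7)(2−9) = (−3)·(−6)·(−5)·(−7) = 630 ≡ 3, so v_5 = 3^{−1} = 4 (mod 11).
  v = [9, 3, 5, 1, 4].
Step 2: syndromes of r = [10, 0, 2, 9, 1] (all sums mod 11).
  S_0 = Σ v_i r_i = 9·10 + 3·0 + 5·2 + 1·9 + 4·1 = 113 ≡ 3.
  S_1 = Σ v_i α_i r_i = 9·5·10 + 3·8·0 + 5·7·2 + 1·9·9 + 4·2·1 = 609 ≡ 4.
  α_i^2 mod 11 = [3, 9, 5, 4, 4].
  S_2 = Σ v_i α_i^2 r_i = 9·3·10 + 3·9·0 + 5·5·2 + 1·4·9 + 4·4·1 = 372 ≡ 9.
  S = (3, 4, 9) ≠ 0, so r is not a codeword (an error is present).
Step 3: locate the error. For a single error e at position i, S_ℓ = v_i·e·α_i^ℓ, so α_err = S_1/S_0.
  S_0^{−1} = 3^{−1} = 4 (mod 11), so α_err = 4·4 = 16 ≡ 5 = α_1. Error position i = 1.
  Consistency check: S_2/S_1 = 9·3 = 27 ≡ 5 = α_err ✓ (single-error assumption holds).
Step 4: error magnitude e = S_0/v_1 = S_0·∏_{j≠1}(α_1 − α_j) = 3·5 = 15 ≡ 4 (mod 11).
Step 5: correct position 1: c_1 = r_1 − e = 10 − 4 ≡ 6 (mod 11). Hence c = [6, 0, 2, 9, 1].
  Check: interpolating c through the α_i gives m(x) = 5 + 9·x (degree < 2) with m(α_i) = c_i for every i, so c is indeed a codeword.


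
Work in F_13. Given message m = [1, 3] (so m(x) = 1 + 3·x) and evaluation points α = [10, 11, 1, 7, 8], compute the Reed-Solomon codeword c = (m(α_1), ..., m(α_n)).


c = [5, 8, 4, 9, 12]

Message polynomial: m(x) = 1 + 3·x (mod 13).
For each evaluation point α_i, compute m(α_i) mod 13:
  α_1 = 10: Horner steps 3 → 5, so m(10) = 5.
  α_2 = 11: Horner steps 3 → 8, so m(11) = 8.
  α_3 = 1: Horner steps 3 → 4, so m(1) = 4.
  α_4 = 7: Horner steps 3 → 9, so m(7) = 9.
  α_5 = 8: Horner steps 3 → 12, so m(8) = 12.
Codeword c = [5, 8, 4, 9, 12] ∈ F_13^5.


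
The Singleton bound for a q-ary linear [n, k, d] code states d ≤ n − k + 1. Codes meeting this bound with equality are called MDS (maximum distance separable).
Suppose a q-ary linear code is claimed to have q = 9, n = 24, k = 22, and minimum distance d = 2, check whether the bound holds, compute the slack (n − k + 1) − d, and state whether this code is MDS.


Singleton RHS = n − k + 1 = 3, slack = 1, bound satisfied, not MDS.

Singleton bound: d ≤ n − k + 1.
Here n = 24, k = 22, so n − k + 1 = 3.
Given d = 2, check d ≤ 3: YES.
Slack = (n − k + 1) − d = 1.
The code is NOT MDS (slack = 1 > 0).
Description: the claimed parameters are [24, 22, 2]_9; such a code would be non-MDS.


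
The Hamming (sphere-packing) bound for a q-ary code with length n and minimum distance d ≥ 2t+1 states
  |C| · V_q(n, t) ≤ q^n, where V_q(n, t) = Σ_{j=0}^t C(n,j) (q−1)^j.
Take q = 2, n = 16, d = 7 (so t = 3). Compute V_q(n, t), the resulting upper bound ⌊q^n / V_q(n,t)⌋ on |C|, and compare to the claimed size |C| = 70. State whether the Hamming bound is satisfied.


V_q(n, t) = 697, q^n = 65536, Hamming bound = 94, |C| = 70 ≤ bound (satisfied).

Step 1: Compute V_q(n, t) = Σ_{j=0}^3 C(n, j) (q−1)^j.
  j = 0: C(16,0)·(1)^0 = 1·1 = 1.
  j = 1: C(16,1)·(1)^1 = 16·1 = 16.
  j = 2: C(16,2)·(1)^2 = 120·1 = 120.
  j = 3: C(16,3)·(1)^3 = 560·1 = 560.
  V_q(n, t) = 1 + 16 + 120 + 560 = 697.
Step 2: q^n = 2^16 = 65536.
Step 3: Hamming bound ⌊q^n / V_q(n,t)⌋ = ⌊65536/697⌋ = 94.
Step 4: Compare |C| = 70 to 94: satisfied.
The claimed |C| lies below the Hamming bound.


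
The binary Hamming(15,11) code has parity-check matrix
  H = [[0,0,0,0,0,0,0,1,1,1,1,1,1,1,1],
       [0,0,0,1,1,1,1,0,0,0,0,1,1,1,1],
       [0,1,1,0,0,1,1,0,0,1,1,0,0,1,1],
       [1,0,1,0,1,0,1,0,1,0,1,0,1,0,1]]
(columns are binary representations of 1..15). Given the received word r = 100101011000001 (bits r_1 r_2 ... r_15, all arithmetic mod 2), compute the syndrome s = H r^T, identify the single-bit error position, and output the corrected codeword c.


s = (1, 1, 0, 1)^T, error position = 13, corrected codeword c = 100101011000101

Compute s = H r^T mod 2 one row at a time:
  s_1 = 1 + 1 + 0 + 0 + 0 + 0 + 0 + 1 = 3 ≡ 1 (mod 2).
  s_2 = 1 + 0 + 1 + 0 + 0 + 0 + 0 + 1 = 3 ≡ 1 (mod 2).
  s_3 = 0 + 0 + 1 + 0 + 0 + 0 + 0 + 1 = 2 ≡ 0 (mod 2).
  s_4 = 1 + 0 + 0 + 0 + 1 + 0 + 0 + 1 = 3 ≡ 1 (mod 2).
s = (1, 1, 0, 1)^T — this equals column 13 of H (binary 1101), so error is at position 13.
Correct: flip bit 13 of r = 100101011000001 to get c = 100101011000101.


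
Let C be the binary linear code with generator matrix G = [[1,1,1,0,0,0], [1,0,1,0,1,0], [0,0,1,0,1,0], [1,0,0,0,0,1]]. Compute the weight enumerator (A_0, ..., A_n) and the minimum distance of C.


Weight distribution: A_0 = 1, A_1 = 2, A_2 = 4, A_3 = 6, A_4 = 3. Minimum distance d = 1.

Enumerate all 2^4 = 16 messages m ∈ F_2^4.
For each, compute codeword c = mG in F_2^6, then tally its weight.
  m = 0000 → c = 000000, weight = 0.
  m = 1000 → c = 111000, weight = 3.
  m = 0100 → c = 101010, weight = 3.
  m = 1100 → c = 010010, weight = 2.
  m = 0010 → c = 001010, weight = 2.
  m = 1010 → c = 110010, weight = 3.
  m = 0110 → c = 100000, weight = 1.
  m = 1110 → c = 011000, weight = 2.
  m = 0001 → c = 100001, weight = 2.
  m = 1001 → c = 011001, weight = 3.
  m = 0101 → c = 001011, weight = 3.
  m = 1101 → c = 110011, weight = 4.
  m = 0011 → c = 101011, weight = 4.
  m = 1011 → c = 010011, weight = 3.
  m = 0111 → c = 000001, weight = 1.
  m = 1111 → c = 111001, weight = 4.
Tally weights:
  weight 0: 1 codewords.
  weight 1: 2 codewords.
  weight 2: 4 codewords.
  weight 3: 6 codewords.
  weight 4: 3 codewords.
Minimum distance d = smallest w > 0 with A_w > 0 = 1.
Sanity: Σ A_w = 16 = 2^4 = 16 ✓.


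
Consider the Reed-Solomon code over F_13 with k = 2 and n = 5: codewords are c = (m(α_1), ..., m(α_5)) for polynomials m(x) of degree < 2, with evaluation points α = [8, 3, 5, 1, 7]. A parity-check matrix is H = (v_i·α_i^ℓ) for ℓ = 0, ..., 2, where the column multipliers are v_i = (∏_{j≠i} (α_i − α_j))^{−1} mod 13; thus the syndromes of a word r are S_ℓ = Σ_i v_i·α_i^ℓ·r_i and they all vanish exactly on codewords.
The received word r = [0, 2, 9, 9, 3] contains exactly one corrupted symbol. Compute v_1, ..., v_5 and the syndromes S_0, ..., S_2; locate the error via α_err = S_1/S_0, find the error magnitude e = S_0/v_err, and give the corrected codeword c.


S = (6, 6, 6), error at position 4, error magnitude e = 1, c = [0, 2, 9, 8, 3].

Step 1: column multipliers v_i = (∏_{j≠i}(α_i − α_j))^{−1} mod 13.
  i = 1 (α = 8): (8−3)(8−5)(8−1)(8−7) = 5·3·7·1 = 105 ≡ 1, so v_1 = 1^{−1} = 1 (mod 13).
  i = 2 (α = 3): (3−8)(3−5)(3−1)(3−7) = (−5)·(−2)·2·(−4) = −80 ≡ 11, so v_2 = 11^{−1} = 6 (mod 13).
  i = 3 (α = 5): (5−8)(5−3)(5−1)(5−7) = (−3)·2·4·(−2) = 48 ≡ 9, so v_3 = 9^{−1} = 3 (mod 13).
  i = 4 (α = 1): (1−8)(1−3)(1−5)(1−7) = (−7)·(−2)·(−4)·(−6) = 336 ≡ 11, so v_4 = 11^{−1} = 6 (mod 13).
  i = 5 (α = 7): (7−8)(7−3)(7−5)(7−1) = (−1)·4·2·6 = −48 ≡ 4, so v_5 = 4^{−1} = 10 (mod 13).
  v = [1, 6, 3, 6, 10].
Step 2: syndromes of r = [0, 2, 9, 9, 3] (all sums mod 13).
  S_0 = Σ v_i r_i = 1·0 + 6·2 + 3·9 + 6·9 + 10·3 = 123 ≡ 6.
  S_1 = Σ v_i α_i r_i = 1·8·0 + 6·3·2 + 3·5·9 + 6·1·9 + 10·7·3 = 435 ≡ 6.
  α_i^2 mod 13 = [12, 9, 12, 1, 10].
  S_2 = Σ v_i α_i^2 r_i = 1·12·0 + 6·9·2 + 3·12·9 + 6·1·9 + 10·10·3 = 786 ≡ 6.
  S = (6, 6, 6) ≠ 0, so r is not a codeword (an error is present).
Step 3: locate the error. For a single error e at position i, S_ℓ = v_i·e·α_i^ℓ, so α_err = S_1/S_0.
  S_0^{−1} = 6^{−1} = 11 (mod 13), so α_err = 6·11 = 66 ≡ 1 = α_4. Error position i = 4.
  Consistency check: S_2/S_1 = 6·11 = 66 ≡ 1 = α_err ✓ (single-error assumption holds).
Step 4: error magnitude e = S_0/v_4 = S_0·∏_{j≠4}(α_4 − α_j) = 6·11 = 66 ≡ 1 (mod 13).
Step 5: correct position 4: c_4 = r_4 − e = 9 − 1 ≡ 8 (mod 13). Hence c = [0, 2, 9, 8, 3].
  Check: interpolating c through the α_i gives m(x) = 11 + 10·x (degree < 2) with m(α_i) = c_i for every i, so c is indeed a codeword.


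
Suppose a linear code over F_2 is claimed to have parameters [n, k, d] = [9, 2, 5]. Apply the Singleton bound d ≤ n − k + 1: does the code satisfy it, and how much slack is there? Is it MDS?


Singleton RHS = n − k + 1 = 8, slack = 3, bound satisfied, not MDS.

Singleton bound: d ≤ n − k + 1.
Here n = 9, k = 2, so n − k + 1 = 8.
Given d = 5, check d ≤ 8: YES.
Slack = (n − k + 1) − d = 3.
The code is NOT MDS (slack = 3 > 0).
Description: the claimed parameters are [9, 2, 5]_2; such a code would be non-MDS.


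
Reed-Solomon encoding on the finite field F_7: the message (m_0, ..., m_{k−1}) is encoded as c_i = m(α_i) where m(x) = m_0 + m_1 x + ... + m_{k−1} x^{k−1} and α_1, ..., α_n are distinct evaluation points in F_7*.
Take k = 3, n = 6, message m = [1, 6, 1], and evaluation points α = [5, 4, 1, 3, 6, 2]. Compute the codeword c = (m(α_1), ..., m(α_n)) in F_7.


c = [0, 6, 1, 0, 3, 3]

Message polynomial: m(x) = 1 + 6·x + 1·x^2 (mod 7).
For each evaluation point α_i, compute m(α_i) mod 7:
  α_1 = 5: Horner steps 1 → 4 → 0, so m(5) = 0.
  α_2 = 4: Horner steps 1 → 3 → 6, so m(4) = 6.
  α_3 = 1: Horner steps 1 → 0 → 1, so m(1) = 1.
  α_4 = 3: Horner steps 1 → 2 → 0, so m(3) = 0.
  α_5 = 6: Horner steps 1 → 5 → 3, so m(6) = 3.
  α_6 = 2: Horner steps 1 → 1 → 3, so m(2) = 3.
Codeword c = [0, 6, 1, 0, 3, 3] ∈ F_7^6.


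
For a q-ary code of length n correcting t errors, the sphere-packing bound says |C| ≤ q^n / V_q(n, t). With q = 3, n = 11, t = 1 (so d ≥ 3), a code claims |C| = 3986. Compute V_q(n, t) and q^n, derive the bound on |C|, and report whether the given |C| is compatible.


V_q(n, t) = 23, q^n = 177147, Hamming bound = 7702, |C| = 3986 ≤ bound (satisfied).

Step 1: Compute V_q(n, t) = Σ_{j=0}^1 C(n, j) (q−1)^j.
  j = 0: C(11,0)·(2)^0 = 1·1 = 1.
  j = 1: C(11,1)·(2)^1 = 11·2 = 22.
  V_q(n, t) = 1 + 22 = 23.
Step 2: q^n = 3^11 = 177147.
Step 3: Hamming bound ⌊q^n / V_q(n,t)⌋ = ⌊177147/23⌋ = 7702.
Step 4: Compare |C| = 3986 to 7702: satisfied.
The claimed |C| lies below the Hamming bound.


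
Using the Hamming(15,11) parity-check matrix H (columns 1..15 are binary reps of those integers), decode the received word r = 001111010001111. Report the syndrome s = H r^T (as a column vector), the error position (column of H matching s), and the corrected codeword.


s = (1, 1, 0, 0)^T, error position = 12, corrected codeword c = 001111010000111

Compute s = H r^T mod 2 one row at a time:
  s_1 = 1 + 0 + 0 + 0 + 1 + 1 + 1 + 1 = 5 ≡ 1 (mod 2).
  s_2 = 1 + 1 + 1 + 0 + 1 + 1 + 1 + 1 = 7 ≡ 1 (mod 2).
  s_3 = 0 + 1 + 1 + 0 + 0 + 0 + 1 + 1 = 4 ≡ 0 (mod 2).
  s_4 = 0 + 1 + 1 + 0 + 0 + 0 + 1 + 1 = 4 ≡ 0 (mod 2).
s = (1, 1, 0, 0)^T — this equals column 12 of H (binary 1100), so error is at position 12.
Correct: flip bit 12 of r = 001111010001111 to get c = 001111010000111.


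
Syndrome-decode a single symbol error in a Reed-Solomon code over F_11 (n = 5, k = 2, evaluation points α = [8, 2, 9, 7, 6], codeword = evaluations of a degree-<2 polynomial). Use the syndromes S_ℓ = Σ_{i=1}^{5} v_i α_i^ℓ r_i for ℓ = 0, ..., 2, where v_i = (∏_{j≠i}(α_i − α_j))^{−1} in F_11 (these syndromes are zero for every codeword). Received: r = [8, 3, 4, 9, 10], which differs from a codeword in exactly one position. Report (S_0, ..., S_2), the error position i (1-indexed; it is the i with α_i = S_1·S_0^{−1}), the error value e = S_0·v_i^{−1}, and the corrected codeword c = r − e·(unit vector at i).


S = (7, 8, 6), error at position 3, error magnitude e = 8, c = [8, 3, 7, 9, 10].

Step 1: column multipliers v_i = (∏_{j≠i}(α_i − α_j))^{−1} mod 11.
  i = 1 (α = 8): (8−2)(8−9)(8−7)(8−6) = 6·(−1)·1·2 = −12 ≡ 10, so v_1 = 10^{−1} = 10 (mod 11).
  i = 2 (α = 2): (2−8)(2−9)(2−7)(2−6) = (−6)·(−7)·(−5)·(−4) = 840 ≡ 4, so v_2 = 4^{−1} = 3 (mod 11).
  i = 3 (α = 9): (9−8)(9−2)(9−7)(9−6) = 1·7·2·3 = 42 ≡ 9, so v_3 = 9^{−1} = 5 (mod 11).
  i = 4 (α = 7): (7−8)(7−2)(7−9)(7−6) = (−1)·5·(−2)·1 = 10 ≡ 10, so v_4 = 10^{−1} = 10 (mod 11).
  i = 5 (α = 6): (6−8)(6−2)(6−9)(6−7) = (−2)·4·(−3)·(−1) = −24 ≡ 9, so v_5 = 9^{−1} = 5 (mod 11).
  v = [10, 3, 5, 10, 5].
Step 2: syndromes of r = [8, 3, 4, 9, 10] (all sums mod 11).
  S_0 = Σ v_i r_i = 10·8 + 3·3 + 5·4 + 10·9 + 5·10 = 249 ≡ 7.
  S_1 = Σ v_i α_i r_i = 10·8·8 + 3·2·3 + 5·9·4 + 10·7·9 + 5·6·10 = 1768 ≡ 8.
  α_i^2 mod 11 = [9, 4, 4, 5, 3].
  S_2 = Σ v_i α_i^2 r_i = 10·9·8 + 3·4·3 + 5·4·4 + 10·5·9 + 5·3·10 = 1436 ≡ 6.
  S = (7, 8, 6) ≠ 0, so r is not a codeword (an error is present).
Step 3: locate the error. For a single error e at position i, S_ℓ = v_i·e·α_i^ℓ, so α_err = S_1/S_0.
  S_0^{−1} = 7^{−1} = 8 (mod 11), so α_err = 8·8 = 64 ≡ 9 = α_3. Error position i = 3.
  Consistency check: S_2/S_1 = 6·7 = 42 ≡ 9 = α_err ✓ (single-error assumption holds).
Step 4: error magnitude e = S_0/v_3 = S_0·∏_{j≠3}(α_3 − α_j) = 7·9 = 63 ≡ 8 (mod 11).
Step 5: correct position 3: c_3 = r_3 − e = 4 − 8 ≡ 7 (mod 11). Hence c = [8, 3, 7, 9, 10].
  Check: interpolating c through the α_i gives m(x) = 5 + 10·x (degree < 2) with m(α_i) = c_i for every i, so c is indeed a codeword.


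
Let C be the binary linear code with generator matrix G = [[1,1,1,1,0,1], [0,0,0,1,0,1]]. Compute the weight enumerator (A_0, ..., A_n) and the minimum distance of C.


Weight distribution: A_0 = 1, A_2 = 1, A_3 = 1, A_5 = 1. Minimum distance d = 2.

Enumerate all 2^2 = 4 messages m ∈ F_2^2.
For each, compute codeword c = mG in F_2^6, then tally its weight.
  m = 00 → c = 000000, weight = 0.
  m = 10 → c = 111101, weight = 5.
  m = 01 → c = 000101, weight = 2.
  m = 11 → c = 111000, weight = 3.
Tally weights:
  weight 0: 1 codewords.
  weight 2: 1 codewords.
  weight 3: 1 codewords.
  weight 5: 1 codewords.
Minimum distance d = smallest w > 0 with A_w > 0 = 2.
Sanity: Σ A_w = 4 = 2^2 = 4 ✓.


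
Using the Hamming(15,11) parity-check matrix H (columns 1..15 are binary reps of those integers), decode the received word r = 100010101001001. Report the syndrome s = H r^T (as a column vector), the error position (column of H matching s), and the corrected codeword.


s = (1, 0, 0, 1)^T, error position = 9, corrected codeword c = 100010100001001

Compute s = H r^T mod 2 one row at a time:
  s_1 = 0 + 1 + 0 + 0 + 1 + 0 + 0 + 1 = 3 ≡ 1 (mod 2).
  s_2 = 0 + 1 + 0 + 1 + 1 + 0 + 0 + 1 = 4 ≡ 0 (mod 2).
  s_3 = 0 + 0 + 0 + 1 + 0 + 0 + 0 + 1 = 2 ≡ 0 (mod 2).
  s_4 = 1 + 0 + 1 + 1 + 1 + 0 + 0 + 1 = 5 ≡ 1 (mod 2).
s = (1, 0, 0, 1)^T — this equals column 9 of H (binary 1001), so error is at position 9.
Correct: flip bit 9 of r = 100010101001001 to get c = 100010100001001.


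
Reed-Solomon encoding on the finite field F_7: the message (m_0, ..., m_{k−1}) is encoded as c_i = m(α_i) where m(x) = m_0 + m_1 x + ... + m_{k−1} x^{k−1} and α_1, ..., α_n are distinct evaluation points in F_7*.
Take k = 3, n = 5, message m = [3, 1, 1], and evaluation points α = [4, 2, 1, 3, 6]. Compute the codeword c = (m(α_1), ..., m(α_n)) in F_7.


c = [2, 2, 5, 1, 3]

Message polynomial: m(x) = 3 + 1·x + 1·x^2 (mod 7).
For each evaluation point α_i, compute m(α_i) mod 7:
  α_1 = 4: Horner steps 1 → 5 → 2, so m(4) = 2.
  α_2 = 2: Horner steps 1 → 3 → 2, so m(2) = 2.
  α_3 = 1: Horner steps 1 → 2 → 5, so m(1) = 5.
  α_4 = 3: Horner steps 1 → 4 → 1, so m(3) = 1.
  α_5 = 6: Horner steps 1 → 0 → 3, so m(6) = 3.
Codeword c = [2, 2, 5, 1, 3] ∈ F_7^5.


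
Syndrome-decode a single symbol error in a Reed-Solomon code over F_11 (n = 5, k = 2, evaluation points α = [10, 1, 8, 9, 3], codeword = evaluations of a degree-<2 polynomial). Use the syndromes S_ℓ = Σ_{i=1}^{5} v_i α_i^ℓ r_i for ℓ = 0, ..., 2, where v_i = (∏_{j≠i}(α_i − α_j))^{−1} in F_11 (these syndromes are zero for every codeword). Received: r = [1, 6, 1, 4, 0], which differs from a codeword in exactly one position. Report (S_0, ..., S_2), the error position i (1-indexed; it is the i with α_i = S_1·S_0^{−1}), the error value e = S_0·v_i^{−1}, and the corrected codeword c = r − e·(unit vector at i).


S = (4, 10, 3), error at position 3, error magnitude e = 5, c = [1, 6, 7, 4, 0].

Step 1: column multipliers v_i = (∏_{j≠i}(α_i − α_j))^{−1} mod 11.
  i = 1 (α = 10): (10−1)(10−8)(10−9)(10−3) = 9·2·1·7 = 126 ≡ 5, so v_1 = 5^{−1} = 9 (mod 11).
  i = 2 (α = 1): (1−10)(1−8)(1−9)(1−3) = (−9)·(−7)·(−8)·(−2) = 1008 ≡ 7, so v_2 = 7^{−1} = 8 (mod 11).
  i = 3 (α = 8): (8−10)(8−1)(8−9)(8−3) = (−2)·7·(−1)·5 = 70 ≡ 4, so v_3 = 4^{−1} = 3 (mod 11).
  i = 4 (α = 9): (9−10)(9−1)(9−8)(9−3) = (−1)·8·1·6 = −48 ≡ 7, so v_4 = 7^{−1} = 8 (mod 11).
  i = 5 (α = 3): (3−10)(3−1)(3−8)(3−9) = (−7)·2·(−5)·(−6) = −420 ≡ 9, so v_5 = 9^{−1} = 5 (mod 11).
  v = [9, 8, 3, 8, 5].
Step 2: syndromes of r = [1, 6, 1, 4, 0] (all sums mod 11).
  S_0 = Σ v_i r_i = 9·1 + 8·6 + 3·1 + 8·4 + 5·0 = 92 ≡ 4.
  S_1 = Σ v_i α_i r_i = 9·10·1 + 8·1·6 + 3·8·1 + 8·9·4 + 5·3·0 = 450 ≡ 10.
  α_i^2 mod 11 = [1, 1, 9, 4, 9].
  S_2 = Σ v_i α_i^2 r_i = 9·1·1 + 8·1·6 + 3·9·1 + 8·4·4 + 5·9·0 = 212 ≡ 3.
  S = (4, 10, 3) ≠ 0, so r is not a codeword (an error is present).
Step 3: locate the error. For a single error e at position i, S_ℓ = v_i·e·α_i^ℓ, so α_err = S_1/S_0.
  S_0^{−1} = 4^{−1} = 3 (mod 11), so α_err = 10·3 = 30 ≡ 8 = α_3. Error position i = 3.
  Consistency check: S_2/S_1 = 3·10 = 30 ≡ 8 = α_err ✓ (single-error assumption holds).
Step 4: error magnitude e = S_0/v_3 = S_0·∏_{j≠3}(α_3 − α_j) = 4·4 = 16 ≡ 5 (mod 11).
Step 5: correct position 3: c_3 = r_3 − e = 1 − 5 ≡ 7 (mod 11). Hence c = [1, 6, 7, 4, 0].
  Check: interpolating c through the α_i gives m(x) = 9 + 8·x (degree < 2) with m(α_i) = c_i for every i, so c is indeed a codeword.


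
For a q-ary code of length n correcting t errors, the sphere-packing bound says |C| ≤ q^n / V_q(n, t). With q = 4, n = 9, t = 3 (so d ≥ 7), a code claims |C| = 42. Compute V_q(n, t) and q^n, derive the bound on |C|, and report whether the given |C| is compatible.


V_q(n, t) = 2620, q^n = 262144, Hamming bound = 100, |C| = 42 ≤ bound (satisfied).

Step 1: Compute V_q(n, t) = Σ_{j=0}^3 C(n, j) (q−1)^j.
  j = 0: C(9,0)·(3)^0 = 1·1 = 1.
  j = 1: C(9,1)·(3)^1 = 9·3 = 27.
  j = 2: C(9,2)·(3)^2 = 36·9 = 324.
  j = 3: C(9,3)·(3)^3 = 84·27 = 2268.
  V_q(n, t) = 1 + 27 + 324 + 2268 = 2620.
Step 2: q^n = 4^9 = 262144.
Step 3: Hamming bound ⌊q^n / V_q(n,t)⌋ = ⌊262144/2620⌋ = 100.
Step 4: Compare |C| = 42 to 100: satisfied.
The claimed |C| lies below the Hamming bound.


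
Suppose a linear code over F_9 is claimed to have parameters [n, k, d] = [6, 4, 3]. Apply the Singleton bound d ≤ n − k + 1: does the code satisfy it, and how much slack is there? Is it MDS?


Singleton RHS = n − k + 1 = 3, slack = 0, bound satisfied, MDS.

Singleton bound: d ≤ n − k + 1.
Here n = 6, k = 4, so n − k + 1 = 3.
Given d = 3, check d ≤ 3: YES.
Slack = (n − k + 1) − d = 0.
The code is MDS (slack = 0).
Description: the claimed parameters are [6, 4, 3]_9; such a code would be MDS (meets Singleton bound).


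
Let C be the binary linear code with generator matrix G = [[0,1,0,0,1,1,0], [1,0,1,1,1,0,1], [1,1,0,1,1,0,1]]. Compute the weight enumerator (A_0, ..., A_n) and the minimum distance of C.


Weight distribution: A_0 = 1, A_2 = 1, A_3 = 2, A_4 = 1, A_5 = 2, A_6 = 1. Minimum distance d = 2.

Enumerate all 2^3 = 8 messages m ∈ F_2^3.
For each, compute codeword c = mG in F_2^7, then tally its weight.
  m = 000 → c = 0000000, weight = 0.
  m = 100 → c = 0100110, weight = 3.
  m = 010 → c = 1011101, weight = 5.
  m = 110 → c = 1111011, weight = 6.
  m = 001 → c = 1101101, weight = 5.
  m = 101 → c = 1001011, weight = 4.
  m = 011 → c = 0110000, weight = 2.
  m = 111 → c = 0010110, weight = 3.
Tally weights:
  weight 0: 1 codewords.
  weight 2: 1 codewords.
  weight 3: 2 codewords.
  weight 4: 1 codewords.
  weight 5: 2 codewords.
  weight 6: 1 codewords.
Minimum distance d = smallest w > 0 with A_w > 0 = 2.
Sanity: Σ A_w = 8 = 2^3 = 8 ✓.


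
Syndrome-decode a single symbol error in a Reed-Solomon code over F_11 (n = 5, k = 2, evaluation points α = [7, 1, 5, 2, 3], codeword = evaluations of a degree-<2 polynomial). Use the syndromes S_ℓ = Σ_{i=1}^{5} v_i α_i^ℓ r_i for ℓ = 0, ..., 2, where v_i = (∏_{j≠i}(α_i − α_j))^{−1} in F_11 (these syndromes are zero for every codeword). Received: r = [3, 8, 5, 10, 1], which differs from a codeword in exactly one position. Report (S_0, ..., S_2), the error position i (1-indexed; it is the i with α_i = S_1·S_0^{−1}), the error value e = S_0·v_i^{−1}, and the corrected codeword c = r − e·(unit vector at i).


S = (3, 10, 4), error at position 1, error magnitude e = 5, c = [9, 8, 5, 10, 1].

Step 1: column multipliers v_i = (∏_{j≠i}(α_i − α_j))^{−1} mod 11.
  i = 1 (α = 7): (7−1)(7−5)(7−2)(7−3) = 6·2·5·4 = 240 ≡ 9, so v_1 = 9^{−1} = 5 (mod 11).
  i = 2 (α = 1): (1−7)(1−5)(1−2)(1−3) = (−6)·(−4)·(−1)·(−2) = 48 ≡ 4, so v_2 = 4^{−1} = 3 (mod 11).
  i = 3 (α = 5): (5−7)(5−1)(5−2)(5−3) = (−2)·4·3·2 = −48 ≡ 7, so v_3 = 7^{−1} = 8 (mod 11).
  i = 4 (α = 2): (2−7)(2−1)(2−5)(2−3) = (−5)·1·(−3)·(−1) = −15 ≡ 7, so v_4 = 7^{−1} = 8 (mod 11).
  i = 5 (α = 3): (3−7)(3−1)(3−5)(3−2) = (−4)·2·(−2)·1 = 16 ≡ 5, so v_5 = 5^{−1} = 9 (mod 11).
  v = [5, 3, 8, 8, 9].
Step 2: syndromes of r = [3, 8, 5, 10, 1] (all sums mod 11).
  S_0 = Σ v_i r_i = 5·3 + 3·8 + 8·5 + 8·10 + 9·1 = 168 ≡ 3.
  S_1 = Σ v_i α_i r_i = 5·7·3 + 3·1·8 + 8·5·5 + 8·2·10 + 9·3·1 = 516 ≡ 10.
  α_i^2 mod 11 = [5, 1, 3, 4, 9].
  S_2 = Σ v_i α_i^2 r_i = 5·5·3 + 3·1·8 + 8·3·5 + 8·4·10 + 9·9·1 = 620 ≡ 4.
  S = (3, 10, 4) ≠ 0, so r is not a codeword (an error is present).
Step 3: locate the error. For a single error e at position i, S_ℓ = v_i·e·α_i^ℓ, so α_err = S_1/S_0.
  S_0^{−1} = 3^{−1} = 4 (mod 11), so α_err = 10·4 = 40 ≡ 7 = α_1. Error position i = 1.
  Consistency check: S_2/S_1 = 4·10 = 40 ≡ 7 = α_err ✓ (single-error assumption holds).
Step 4: error magnitude e = S_0/v_1 = S_0·∏_{j≠1}(α_1 − α_j) = 3·9 = 27 ≡ 5 (mod 11).
Step 5: correct position 1: c_1 = r_1 − e = 3 − 5 ≡ 9 (mod 11). Hence c = [9, 8, 5, 10, 1].
  Check: interpolating c through the α_i gives m(x) = 6 + 2·x (degree < 2) with m(α_i) = c_i for every i, so c is indeed a codeword.


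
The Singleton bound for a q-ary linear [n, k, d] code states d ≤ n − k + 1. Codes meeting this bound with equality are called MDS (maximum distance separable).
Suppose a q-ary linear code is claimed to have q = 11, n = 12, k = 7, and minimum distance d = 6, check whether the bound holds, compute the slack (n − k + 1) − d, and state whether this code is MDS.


Singleton RHS = n − k + 1 = 6, slack = 0, bound satisfied, MDS.

Singleton bound: d ≤ n − k + 1.
Here n = 12, k = 7, so n − k + 1 = 6.
Given d = 6, check d ≤ 6: YES.
Slack = (n − k + 1) − d = 0.
The code is MDS (slack = 0).
Description: the claimed parameters are [12, 7, 6]_11; such a code would be MDS (meets Singleton bound).


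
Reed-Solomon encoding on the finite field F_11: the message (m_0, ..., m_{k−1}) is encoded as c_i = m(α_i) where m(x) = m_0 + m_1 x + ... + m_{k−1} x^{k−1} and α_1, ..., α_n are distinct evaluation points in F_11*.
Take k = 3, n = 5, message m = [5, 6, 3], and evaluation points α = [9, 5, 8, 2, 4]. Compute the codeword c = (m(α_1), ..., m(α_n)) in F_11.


c = [5, 0, 3, 7, 0]

Message polynomial: m(x) = 5 + 6·x + 3·x^2 (mod 11).
For each evaluation point α_i, compute m(α_i) mod 11:
  α_1 = 9: Horner steps 3 → 0 → 5, so m(9) = 5.
  α_2 = 5: Horner steps 3 → 10 → 0, so m(5) = 0.
  α_3 = 8: Horner steps 3 → 8 → 3, so m(8) = 3.
  α_4 = 2: Horner steps 3 → 1 → 7, so m(2) = 7.
  α_5 = 4: Horner steps 3 → 7 → 0, so m(4) = 0.
Codeword c = [5, 0, 3, 7, 0] ∈ F_11^5.


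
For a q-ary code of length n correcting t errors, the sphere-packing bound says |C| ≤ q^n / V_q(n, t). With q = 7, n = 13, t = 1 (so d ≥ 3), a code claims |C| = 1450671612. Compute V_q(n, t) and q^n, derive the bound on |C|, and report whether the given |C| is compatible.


V_q(n, t) = 79, q^n = 96889010407, Hamming bound = 1226443169, |C| = 1450671612 > bound (violated).

Step 1: Compute V_q(n, t) = Σ_{j=0}^1 C(n, j) (q−1)^j.
  j = 0: C(13,0)·(6)^0 = 1·1 = 1.
  j = 1: C(13,1)·(6)^1 = 13·6 = 78.
  V_q(n, t) = 1 + 78 = 79.
Step 2: q^n = 7^13 = 96889010407.
Step 3: Hamming bound ⌊q^n / V_q(n,t)⌋ = ⌊96889010407/79⌋ = 1226443169.
Step 4: Compare |C| = 1450671612 to 1226443169: violated.
The claimed |C| lies above the Hamming bound, so no 7-ary code of length 13 with d ≥ 3 can have 1450671612 codewords.


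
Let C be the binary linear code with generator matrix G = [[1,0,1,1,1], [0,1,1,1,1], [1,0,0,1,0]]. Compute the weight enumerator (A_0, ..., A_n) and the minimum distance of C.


Weight distribution: A_0 = 1, A_2 = 4, A_4 = 3. Minimum distance d = 2.

Enumerate all 2^3 = 8 messages m ∈ F_2^3.
For each, compute codeword c = mG in F_2^5, then tally its weight.
  m = 000 → c = 00000, weight = 0.
  m = 100 → c = 10111, weight = 4.
  m = 010 → c = 01111, weight = 4.
  m = 110 → c = 11000, weight = 2.
  m = 001 → c = 10010, weight = 2.
  m = 101 → c = 00101, weight = 2.
  m = 011 → c = 11101, weight = 4.
  m = 111 → c = 01010, weight = 2.
Tally weights:
  weight 0: 1 codewords.
  weight 2: 4 codewords.
  weight 4: 3 codewords.
Minimum distance d = smallest w > 0 with A_w > 0 = 2.
Sanity: Σ A_w = 8 = 2^3 = 8 ✓.


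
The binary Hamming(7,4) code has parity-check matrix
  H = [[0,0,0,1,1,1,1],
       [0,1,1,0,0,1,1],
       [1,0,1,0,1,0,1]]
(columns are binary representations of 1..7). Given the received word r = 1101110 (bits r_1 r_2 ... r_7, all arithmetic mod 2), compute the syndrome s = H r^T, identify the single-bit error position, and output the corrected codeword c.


s = (1, 0, 0)^T, error position = 4, corrected codeword c = 1100110

Compute s = H r^T mod 2 one row at a time:
  s_1 = 1 + 1 + 1 + 0 = 3 ≡ 1 (mod 2).
  s_2 = 1 + 0 + 1 + 0 = 2 ≡ 0 (mod 2).
  s_3 = 1 + 0 + 1 + 0 = 2 ≡ 0 (mod 2).
s = (1, 0, 0)^T — this equals column 4 of H (binary 100), so error is at position 4.
Correct: flip bit 4 of r = 1101110 to get c = 1100110.


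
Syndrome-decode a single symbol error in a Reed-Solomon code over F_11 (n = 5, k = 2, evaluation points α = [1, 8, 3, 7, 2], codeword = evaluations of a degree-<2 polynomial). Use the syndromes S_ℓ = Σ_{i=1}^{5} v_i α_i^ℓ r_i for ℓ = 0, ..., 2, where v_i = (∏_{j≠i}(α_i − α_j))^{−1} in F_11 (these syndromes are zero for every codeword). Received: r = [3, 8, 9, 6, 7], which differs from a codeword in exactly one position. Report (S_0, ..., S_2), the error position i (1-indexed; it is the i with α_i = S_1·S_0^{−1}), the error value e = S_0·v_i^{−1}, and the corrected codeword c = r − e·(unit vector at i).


S = (6, 6, 6), error at position 1, error magnitude e = 9, c = [5, 8, 9, 6, 7].

Step 1: column multipliers v_i = (∏_{j≠i}(α_i − α_j))^{−1} mod 11.
  i = 1 (α = 1): (1−8)(1−3)(1−7)(1−2) = (−7)·(−2)·(−6)·(−1) = 84 ≡ 7, so v_1 = 7^{−1} = 8 (mod 11).
  i = 2 (α = 8): (8−1)(8−3)(8−7)(8−2) = 7·5·1·6 = 210 ≡ 1, so v_2 = 1^{−1} = 1 (mod 11).
  i = 3 (α = 3): (3−1)(3−8)(3−7)(3−2) = 2·(−5)·(−4)·1 = 40 ≡ 7, so v_3 = 7^{−1} = 8 (mod 11).
  i = 4 (α = 7): (7−1)(7−8)(7−3)(7−2) = 6·(−1)·4·5 = −120 ≡ 1, so v_4 = 1^{−1} = 1 (mod 11).
  i = 5 (α = 2): (2−1)(2−8)(2−3)(2−7) = 1·(−6)·(−1)·(−5) = −30 ≡ 3, so v_5 = 3^{−1} = 4 (mod 11).
  v = [8, 1, 8, 1, 4].
Step 2: syndromes of r = [3, 8, 9, 6, 7] (all sums mod 11).
  S_0 = Σ v_i r_i = 8·3 + 1·8 + 8·9 + 1·6 + 4·7 = 138 ≡ 6.
  S_1 = Σ v_i α_i r_i = 8·1·3 + 1·8·8 + 8·3·9 + 1·7·6 + 4·2·7 = 402 ≡ 6.
  α_i^2 mod 11 = [1, 9, 9, 5, 4].
  S_2 = Σ v_i α_i^2 r_i = 8·1·3 + 1·9·8 + 8·9·9 + 1·5·6 + 4·4·7 = 886 ≡ 6.
  S = (6, 6, 6) ≠ 0, so r is not a codeword (an error is present).
Step 3: locate the error. For a single error e at position i, S_ℓ = v_i·e·α_i^ℓ, so α_err = S_1/S_0.
  S_0^{−1} = 6^{−1} = 2 (mod 11), so α_err = 6·2 = 12 ≡ 1 = α_1. Error position i = 1.
  Consistency check: S_2/S_1 = 6·2 = 12 ≡ 1 = α_err ✓ (single-error assumption holds).
Step 4: error magnitude e = S_0/v_1 = S_0·∏_{j≠1}(α_1 − α_j) = 6·7 = 42 ≡ 9 (mod 11).
Step 5: correct position 1: c_1 = r_1 − e = 3 − 9 ≡ 5 (mod 11). Hence c = [5, 8, 9, 6, 7].
  Check: interpolating c through the α_i gives m(x) = 3 + 2·x (degree < 2) with m(α_i) = c_i for every i, so c is indeed a codeword.


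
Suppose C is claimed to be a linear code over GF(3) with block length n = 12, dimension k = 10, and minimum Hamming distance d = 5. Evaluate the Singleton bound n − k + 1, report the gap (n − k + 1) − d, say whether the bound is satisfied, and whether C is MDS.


Singleton RHS = n − k + 1 = 3, slack = -2, bound violated (no such code; not MDS).

Singleton bound: d ≤ n − k + 1.
Here n = 12, k = 10, so n − k + 1 = 3.
Given d = 5, check d ≤ 3: NO.
Slack = (n − k + 1) − d = -2.
The slack is negative: d = 5 exceeds n − k + 1 = 3 by 2, so the Singleton bound is violated and no linear [12, 10, 5]_3 code can exist. In particular it is not MDS (MDS requires d = n − k + 1 exactly).
Description: the claimed parameters are [12, 10, 5]_3; such a code would be impossible (violates the Singleton bound).


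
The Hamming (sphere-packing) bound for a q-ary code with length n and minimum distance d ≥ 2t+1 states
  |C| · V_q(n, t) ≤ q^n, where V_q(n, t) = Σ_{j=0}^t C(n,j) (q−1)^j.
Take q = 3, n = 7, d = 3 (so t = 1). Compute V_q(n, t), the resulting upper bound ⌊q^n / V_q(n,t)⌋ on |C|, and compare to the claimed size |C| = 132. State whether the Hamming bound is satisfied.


V_q(n, t) = 15, q^n = 2187, Hamming bound = 145, |C| = 132 ≤ bound (satisfied).

Step 1: Compute V_q(n, t) = Σ_{j=0}^1 C(n, j) (q−1)^j.
  j = 0: C(7,0)·(2)^0 = 1·1 = 1.
  j = 1: C(7,1)·(2)^1 = 7·2 = 14.
  V_q(n, t) = 1 + 14 = 15.
Step 2: q^n = 3^7 = 2187.
Step 3: Hamming bound ⌊q^n / V_q(n,t)⌋ = ⌊2187/15⌋ = 145.
Step 4: Compare |C| = 132 to 145: satisfied.
The claimed |C| lies below the Hamming bound.


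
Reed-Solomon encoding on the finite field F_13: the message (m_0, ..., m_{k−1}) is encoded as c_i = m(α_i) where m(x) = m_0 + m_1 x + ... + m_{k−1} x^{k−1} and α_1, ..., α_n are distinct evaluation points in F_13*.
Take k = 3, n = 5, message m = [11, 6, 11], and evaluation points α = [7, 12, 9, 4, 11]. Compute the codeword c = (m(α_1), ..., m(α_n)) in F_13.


c = [7, 3, 7, 3, 4]

Message polynomial: m(x) = 11 + 6·x + 11·x^2 (mod 13).
For each evaluation point α_i, compute m(α_i) mod 13:
  α_1 = 7: Horner steps 11 → 5 → 7, so m(7) = 7.
  α_2 = 12: Horner steps 11 → 8 → 3, so m(12) = 3.
  α_3 = 9: Horner steps 11 → 1 → 7, so m(9) = 7.
  α_4 = 4: Horner steps 11 → 11 → 3, so m(4) = 3.
  α_5 = 11: Horner steps 11 → 10 → 4, so m(11) = 4.
Codeword c = [7, 3, 7, 3, 4] ∈ F_13^5.


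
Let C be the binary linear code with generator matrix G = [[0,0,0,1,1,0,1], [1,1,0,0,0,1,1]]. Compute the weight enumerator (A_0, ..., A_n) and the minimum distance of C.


Weight distribution: A_0 = 1, A_3 = 1, A_4 = 1, A_5 = 1. Minimum distance d = 3.

Enumerate all 2^2 = 4 messages m ∈ F_2^2.
For each, compute codeword c = mG in F_2^7, then tally its weight.
  m = 00 → c = 0000000, weight = 0.
  m = 10 → c = 0001101, weight = 3.
  m = 01 → c = 1100011, weight = 4.
  m = 11 → c = 1101110, weight = 5.
Tally weights:
  weight 0: 1 codewords.
  weight 3: 1 codewords.
  weight 4: 1 codewords.
  weight 5: 1 codewords.
Minimum distance d = smallest w > 0 with A_w > 0 = 3.
Sanity: Σ A_w = 4 = 2^2 = 4 ✓.


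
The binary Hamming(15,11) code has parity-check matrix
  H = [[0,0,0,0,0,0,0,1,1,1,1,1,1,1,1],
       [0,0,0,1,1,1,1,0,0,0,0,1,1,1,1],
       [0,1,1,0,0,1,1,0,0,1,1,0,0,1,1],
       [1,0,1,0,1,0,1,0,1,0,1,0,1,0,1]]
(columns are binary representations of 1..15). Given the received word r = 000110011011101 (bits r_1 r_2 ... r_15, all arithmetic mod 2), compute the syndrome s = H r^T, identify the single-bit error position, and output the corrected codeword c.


s = (0, 1, 0, 1)^T, error position = 5, corrected codeword c = 000100011011101

Compute s = H r^T mod 2 one row at a time:
  s_1 = 1 + 1 + 0 + 1 + 1 + 1 + 0 + 1 = 6 ≡ 0 (mod 2).
  s_2 = 1 + 1 + 0 + 0 + 1 + 1 + 0 + 1 = 5 ≡ 1 (mod 2).
  s_3 = 0 + 0 + 0 + 0 + 0 + 1 + 0 + 1 = 2 ≡ 0 (mod 2).
  s_4 = 0 + 0 + 1 + 0 + 1 + 1 + 1 + 1 = 5 ≡ 1 (mod 2).
s = (0, 1, 0, 1)^T — this equals column 5 of H (binary 0101), so error is at position 5.
Correct: flip bit 5 of r = 000110011011101 to get c = 000100011011101.


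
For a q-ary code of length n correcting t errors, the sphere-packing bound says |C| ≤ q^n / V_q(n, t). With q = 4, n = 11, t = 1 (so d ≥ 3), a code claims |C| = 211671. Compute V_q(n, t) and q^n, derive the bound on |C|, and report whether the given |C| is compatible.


V_q(n, t) = 34, q^n = 4194304, Hamming bound = 123361, |C| = 211671 > bound (violated).

Step 1: Compute V_q(n, t) = Σ_{j=0}^1 C(n, j) (q−1)^j.
  j = 0: C(11,0)·(3)^0 = 1·1 = 1.
  j = 1: C(11,1)·(3)^1 = 11·3 = 33.
  V_q(n, t) = 1 + 33 = 34.
Step 2: q^n = 4^11 = 4194304.
Step 3: Hamming bound ⌊q^n / V_q(n,t)⌋ = ⌊4194304/34⌋ = 123361.
Step 4: Compare |C| = 211671 to 123361: violated.
The claimed |C| lies above the Hamming bound, so no 4-ary code of length 11 with d ≥ 3 can have 211671 codewords.


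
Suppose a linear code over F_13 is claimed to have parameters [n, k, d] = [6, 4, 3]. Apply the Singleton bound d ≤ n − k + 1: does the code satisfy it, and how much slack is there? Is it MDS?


Singleton RHS = n − k + 1 = 3, slack = 0, bound satisfied, MDS.

Singleton bound: d ≤ n − k + 1.
Here n = 6, k = 4, so n − k + 1 = 3.
Given d = 3, check d ≤ 3: YES.
Slack = (n − k + 1) − d = 0.
The code is MDS (slack = 0).
Description: the claimed parameters are [6, 4, 3]_13; such a code would be MDS (meets Singleton bound).
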